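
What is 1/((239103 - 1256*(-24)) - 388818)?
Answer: -1/119571 ≈ -8.3632e-6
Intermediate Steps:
1/((239103 - 1256*(-24)) - 388818) = 1/((239103 - 1*(-30144)) - 388818) = 1/((239103 + 30144) - 388818) = 1/(269247 - 388818) = 1/(-119571) = -1/119571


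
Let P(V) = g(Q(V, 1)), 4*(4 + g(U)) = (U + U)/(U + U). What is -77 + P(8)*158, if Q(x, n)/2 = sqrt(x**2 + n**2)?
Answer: -1339/2 ≈ -669.50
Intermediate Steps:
Q(x, n) = 2*sqrt(n**2 + x**2) (Q(x, n) = 2*sqrt(x**2 + n**2) = 2*sqrt(n**2 + x**2))
g(U) = -15/4 (g(U) = -4 + ((U + U)/(U + U))/4 = -4 + ((2*U)/((2*U)))/4 = -4 + ((2*U)*(1/(2*U)))/4 = -4 + (1/4)*1 = -4 + 1/4 = -15/4)
P(V) = -15/4
-77 + P(8)*158 = -77 - 15/4*158 = -77 - 1185/2 = -1339/2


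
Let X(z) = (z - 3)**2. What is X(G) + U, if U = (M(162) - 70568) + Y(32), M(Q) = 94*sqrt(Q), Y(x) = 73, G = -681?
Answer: 397361 + 846*sqrt(2) ≈ 3.9856e+5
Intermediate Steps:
X(z) = (-3 + z)**2
U = -70495 + 846*sqrt(2) (U = (94*sqrt(162) - 70568) + 73 = (94*(9*sqrt(2)) - 70568) + 73 = (846*sqrt(2) - 70568) + 73 = (-70568 + 846*sqrt(2)) + 73 = -70495 + 846*sqrt(2) ≈ -69299.)
X(G) + U = (-3 - 681)**2 + (-70495 + 846*sqrt(2)) = (-684)**2 + (-70495 + 846*sqrt(2)) = 467856 + (-70495 + 846*sqrt(2)) = 397361 + 846*sqrt(2)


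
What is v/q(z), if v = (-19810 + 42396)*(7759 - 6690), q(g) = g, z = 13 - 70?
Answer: -24144434/57 ≈ -4.2359e+5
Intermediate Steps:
z = -57
v = 24144434 (v = 22586*1069 = 24144434)
v/q(z) = 24144434/(-57) = 24144434*(-1/57) = -24144434/57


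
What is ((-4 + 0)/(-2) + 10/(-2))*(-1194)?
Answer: 3582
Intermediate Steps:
((-4 + 0)/(-2) + 10/(-2))*(-1194) = (-4*(-1/2) + 10*(-1/2))*(-1194) = (2 - 5)*(-1194) = -3*(-1194) = 3582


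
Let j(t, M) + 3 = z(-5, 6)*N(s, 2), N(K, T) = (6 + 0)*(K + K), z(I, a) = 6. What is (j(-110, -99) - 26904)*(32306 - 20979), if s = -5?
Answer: -308853309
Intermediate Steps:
N(K, T) = 12*K (N(K, T) = 6*(2*K) = 12*K)
j(t, M) = -363 (j(t, M) = -3 + 6*(12*(-5)) = -3 + 6*(-60) = -3 - 360 = -363)
(j(-110, -99) - 26904)*(32306 - 20979) = (-363 - 26904)*(32306 - 20979) = -27267*11327 = -308853309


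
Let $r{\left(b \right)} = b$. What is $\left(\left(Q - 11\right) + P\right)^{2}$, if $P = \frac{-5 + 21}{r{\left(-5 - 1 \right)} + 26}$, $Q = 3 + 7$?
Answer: $\frac{1}{25} \approx 0.04$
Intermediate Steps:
$Q = 10$
$P = \frac{4}{5}$ ($P = \frac{-5 + 21}{\left(-5 - 1\right) + 26} = \frac{16}{\left(-5 - 1\right) + 26} = \frac{16}{-6 + 26} = \frac{16}{20} = 16 \cdot \frac{1}{20} = \frac{4}{5} \approx 0.8$)
$\left(\left(Q - 11\right) + P\right)^{2} = \left(\left(10 - 11\right) + \frac{4}{5}\right)^{2} = \left(-1 + \frac{4}{5}\right)^{2} = \left(- \frac{1}{5}\right)^{2} = \frac{1}{25}$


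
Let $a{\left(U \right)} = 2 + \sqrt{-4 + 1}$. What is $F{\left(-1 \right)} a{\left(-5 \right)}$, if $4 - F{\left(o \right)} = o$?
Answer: $10 + 5 i \sqrt{3} \approx 10.0 + 8.6602 i$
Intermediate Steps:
$F{\left(o \right)} = 4 - o$
$a{\left(U \right)} = 2 + i \sqrt{3}$ ($a{\left(U \right)} = 2 + \sqrt{-3} = 2 + i \sqrt{3}$)
$F{\left(-1 \right)} a{\left(-5 \right)} = \left(4 - -1\right) \left(2 + i \sqrt{3}\right) = \left(4 + 1\right) \left(2 + i \sqrt{3}\right) = 5 \left(2 + i \sqrt{3}\right) = 10 + 5 i \sqrt{3}$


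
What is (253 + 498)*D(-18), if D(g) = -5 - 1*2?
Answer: -5257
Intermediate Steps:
D(g) = -7 (D(g) = -5 - 2 = -7)
(253 + 498)*D(-18) = (253 + 498)*(-7) = 751*(-7) = -5257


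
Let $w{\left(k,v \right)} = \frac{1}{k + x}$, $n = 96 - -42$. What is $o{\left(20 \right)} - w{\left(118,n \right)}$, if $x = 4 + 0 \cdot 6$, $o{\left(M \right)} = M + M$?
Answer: $\frac{4879}{122} \approx 39.992$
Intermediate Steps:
$n = 138$ ($n = 96 + 42 = 138$)
$o{\left(M \right)} = 2 M$
$x = 4$ ($x = 4 + 0 = 4$)
$w{\left(k,v \right)} = \frac{1}{4 + k}$ ($w{\left(k,v \right)} = \frac{1}{k + 4} = \frac{1}{4 + k}$)
$o{\left(20 \right)} - w{\left(118,n \right)} = 2 \cdot 20 - \frac{1}{4 + 118} = 40 - \frac{1}{122} = \frac{4879}{122}$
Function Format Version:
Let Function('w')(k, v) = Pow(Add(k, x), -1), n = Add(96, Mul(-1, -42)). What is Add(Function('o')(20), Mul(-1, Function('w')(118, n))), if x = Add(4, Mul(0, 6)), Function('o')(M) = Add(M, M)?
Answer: Rational(4879, 122) ≈ 39.992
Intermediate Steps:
n = 138 (n = Add(96, 42) = 138)
Function('o')(M) = Mul(2, M)
x = 4 (x = Add(4, 0) = 4)
Function('w')(k, v) = Pow(Add(4, k), -1) (Function('w')(k, v) = Pow(Add(k, 4), -1) = Pow(Add(4, k), -1))
Add(Function('o')(20), Mul(-1, Function('w')(118, n))) = Add(Mul(2, 20), Mul(-1, Pow(Add(4, 118), -1))) = Add(40, Mul(-1, Pow(122, -1))) = Add(40, Mul(-1, Rational(1, 122))) = Add(40, Rational(-1, 122)) = Rational(4879, 122)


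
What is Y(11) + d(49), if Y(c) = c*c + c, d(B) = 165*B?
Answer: 8217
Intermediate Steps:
Y(c) = c + c² (Y(c) = c² + c = c + c²)
Y(11) + d(49) = 11*(1 + 11) + 165*49 = 11*12 + 8085 = 132 + 8085 = 8217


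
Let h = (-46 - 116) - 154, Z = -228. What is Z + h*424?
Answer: -134212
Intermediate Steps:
h = -316 (h = -162 - 154 = -316)
Z + h*424 = -228 - 316*424 = -228 - 133984 = -134212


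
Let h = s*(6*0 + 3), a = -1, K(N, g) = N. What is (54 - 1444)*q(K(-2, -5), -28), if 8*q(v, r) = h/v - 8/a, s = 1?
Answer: -9035/8 ≈ -1129.4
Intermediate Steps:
h = 3 (h = 1*(6*0 + 3) = 1*(0 + 3) = 1*3 = 3)
q(v, r) = 1 + 3/(8*v) (q(v, r) = (3/v - 8/(-1))/8 = (3/v - 8*(-1))/8 = (3/v + 8)/8 = (8 + 3/v)/8 = 1 + 3/(8*v))
(54 - 1444)*q(K(-2, -5), -28) = (54 - 1444)*((3/8 - 2)/(-2)) = -(-695)*(-13)/8 = -1390*13/16 = -9035/8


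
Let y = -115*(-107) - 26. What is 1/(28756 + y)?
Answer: 1/41035 ≈ 2.4369e-5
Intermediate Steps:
y = 12279 (y = 12305 - 26 = 12279)
1/(28756 + y) = 1/(28756 + 12279) = 1/41035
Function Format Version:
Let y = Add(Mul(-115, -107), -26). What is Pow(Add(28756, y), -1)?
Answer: Rational(1, 41035) ≈ 2.4369e-5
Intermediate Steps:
y = 12279 (y = Add(12305, -26) = 12279)
Pow(Add(28756, y), -1) = Pow(Add(28756, 12279), -1) = Pow(41035, -1) = Rational(1, 41035)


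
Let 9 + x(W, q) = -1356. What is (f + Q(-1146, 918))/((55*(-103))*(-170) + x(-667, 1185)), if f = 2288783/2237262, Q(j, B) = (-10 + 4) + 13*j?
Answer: -6668372813/430308261294 ≈ -0.015497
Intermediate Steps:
x(W, q) = -1365 (x(W, q) = -9 - 1356 = -1365)
Q(j, B) = -6 + 13*j
f = 2288783/2237262 (f = 2288783*(1/2237262) = 2288783/2237262 ≈ 1.0230)
(f + Q(-1146, 918))/((55*(-103))*(-170) + x(-667, 1185)) = (2288783/2237262 + (-6 + 13*(-1146)))/((55*(-103))*(-170) - 1365) = (2288783/2237262 + (-6 - 14898))/(-5665*(-170) - 1365) = (2288783/2237262 - 14904)/(963050 - 1365) = -33341864065/2237262/961685 = -33341864065/2237262*1/961685 = -6668372813/430308261294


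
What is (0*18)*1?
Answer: 0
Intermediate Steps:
(0*18)*1 = 0*1 = 0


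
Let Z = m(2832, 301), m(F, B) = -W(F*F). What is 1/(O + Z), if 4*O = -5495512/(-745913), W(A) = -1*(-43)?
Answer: -745913/30700381 ≈ -0.024297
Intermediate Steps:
W(A) = 43
m(F, B) = -43 (m(F, B) = -1*43 = -43)
Z = -43
O = 1373878/745913 (O = (-5495512/(-745913))/4 = (-5495512*(-1/745913))/4 = (¼)*(5495512/745913) = 1373878/745913 ≈ 1.8419)
1/(O + Z) = 1/(1373878/745913 - 43) = 1/(-30700381/745913) = -745913/30700381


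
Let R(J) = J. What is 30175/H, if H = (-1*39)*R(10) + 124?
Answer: -30175/266 ≈ -113.44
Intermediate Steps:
H = -266 (H = -1*39*10 + 124 = -39*10 + 124 = -390 + 124 = -266)
30175/H = 30175/(-266) = 30175*(-1/266) = -30175/266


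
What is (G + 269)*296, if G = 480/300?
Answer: 400488/5 ≈ 80098.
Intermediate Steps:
G = 8/5 (G = 480*(1/300) = 8/5 ≈ 1.6000)
(G + 269)*296 = (8/5 + 269)*296 = (1353/5)*296 = 400488/5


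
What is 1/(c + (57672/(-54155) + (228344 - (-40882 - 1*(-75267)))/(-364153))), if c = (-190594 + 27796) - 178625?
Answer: -19720705715/6733134012613906 ≈ -2.9289e-6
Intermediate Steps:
c = -341423 (c = -162798 - 178625 = -341423)
1/(c + (57672/(-54155) + (228344 - (-40882 - 1*(-75267)))/(-364153))) = 1/(-341423 + (57672/(-54155) + (228344 - (-40882 - 1*(-75267)))/(-364153))) = 1/(-341423 + (57672*(-1/54155) + (228344 - (-40882 + 75267))*(-1/364153))) = 1/(-341423 + (-57672/54155 + (228344 - 1*34385)*(-1/364153))) = 1/(-341423 + (-57672/54155 + (228344 - 34385)*(-1/364153))) = 1/(-341423 + (-57672/54155 + 193959*(-1/364153))) = 1/(-341423 + (-57672/54155 - 193959/364153)) = 1/(-341423 - 31505281461/19720705715) = 1/(-6733134012613906/19720705715) = -19720705715/6733134012613906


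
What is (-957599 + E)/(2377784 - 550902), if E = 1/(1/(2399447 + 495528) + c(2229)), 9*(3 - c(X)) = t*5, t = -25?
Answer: -210689103823708/401947114785169 ≈ -0.52417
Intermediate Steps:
c(X) = 152/9 (c(X) = 3 - (-25)*5/9 = 3 - ⅑*(-125) = 3 + 125/9 = 152/9)
E = 26054775/440036209 (E = 1/(1/(2399447 + 495528) + 152/9) = 1/(1/2894975 + 152/9) = 1/(440036209/26054775) = 26054775/440036209 ≈ 0.059211)
(-957599 + E)/(2377784 - 550902) = (-957599 + 26054775/440036209)/(2377784 - 550902) = -421378207647416/440036209/1826882 = -421378207647416/440036209*1/1826882 = -210689103823708/401947114785169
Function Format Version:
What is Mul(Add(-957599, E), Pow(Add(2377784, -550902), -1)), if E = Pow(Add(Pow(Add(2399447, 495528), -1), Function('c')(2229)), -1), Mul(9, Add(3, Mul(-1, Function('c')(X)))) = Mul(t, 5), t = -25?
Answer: Rational(-210689103823708, 401947114785169) ≈ -0.52417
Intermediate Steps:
Function('c')(X) = Rational(152, 9) (Function('c')(X) = Add(3, Mul(Rational(-1, 9), Mul(-25, 5))) = Add(3, Mul(Rational(-1, 9), -125)) = Add(3, Rational(125, 9)) = Rational(152, 9))
E = Rational(26054775, 440036209) (E = Pow(Add(Pow(Add(2399447, 495528), -1), Rational(152, 9)), -1) = Pow(Add(Pow(2894975, -1), Rational(152, 9)), -1) = Pow(Add(Rational(1, 2894975), Rational(152, 9)), -1) = Pow(Rational(440036209, 26054775), -1) = Rational(26054775, 440036209) ≈ 0.059211)
Mul(Add(-957599, E), Pow(Add(2377784, -550902), -1)) = Mul(Add(-957599, Rational(26054775, 440036209)), Pow(Add(2377784, -550902), -1)) = Mul(Rational(-421378207647416, 440036209), Pow(1826882, -1)) = Mul(Rational(-421378207647416, 440036209), Rational(1, 1826882)) = Rational(-210689103823708, 401947114785169)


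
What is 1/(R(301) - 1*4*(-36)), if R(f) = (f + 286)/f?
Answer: 301/43931 ≈ 0.0068517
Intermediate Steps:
R(f) = (286 + f)/f
1/(R(301) - 1*4*(-36)) = 1/((286 + 301)/301 - 1*4*(-36)) = 1/((1/301)*587 - 4*(-36)) = 1/(587/301 + 144) = 1/(43931/301) = 301/43931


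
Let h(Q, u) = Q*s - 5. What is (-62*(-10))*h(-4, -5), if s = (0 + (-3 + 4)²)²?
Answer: -5580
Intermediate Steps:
s = 1 (s = (0 + 1²)² = (0 + 1)² = 1² = 1)
h(Q, u) = -5 + Q (h(Q, u) = Q*1 - 5 = Q - 5 = -5 + Q)
(-62*(-10))*h(-4, -5) = (-62*(-10))*(-5 - 4) = -31*(-20)*(-9) = 620*(-9) = -5580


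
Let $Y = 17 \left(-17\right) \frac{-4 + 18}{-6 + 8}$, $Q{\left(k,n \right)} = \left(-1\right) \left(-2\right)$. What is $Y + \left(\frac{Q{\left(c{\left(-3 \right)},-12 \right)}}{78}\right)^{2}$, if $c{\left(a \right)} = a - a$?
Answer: $- \frac{3076982}{1521} \approx -2023.0$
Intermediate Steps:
$c{\left(a \right)} = 0$
$Q{\left(k,n \right)} = 2$
$Y = -2023$ ($Y = - 289 \cdot \frac{14}{2} = - 289 \cdot 14 \cdot \frac{1}{2} = \left(-289\right) 7 = -2023$)
$Y + \left(\frac{Q{\left(c{\left(-3 \right)},-12 \right)}}{78}\right)^{2} = -2023 + \left(\frac{2}{78}\right)^{2} = -2023 + \left(2 \cdot \frac{1}{78}\right)^{2} = -2023 + \left(\frac{1}{39}\right)^{2} = -2023 + \frac{1}{1521} = - \frac{3076982}{1521}$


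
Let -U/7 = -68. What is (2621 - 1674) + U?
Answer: 1423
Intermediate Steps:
U = 476 (U = -7*(-68) = 476)
(2621 - 1674) + U = (2621 - 1674) + 476 = 947 + 476 = 1423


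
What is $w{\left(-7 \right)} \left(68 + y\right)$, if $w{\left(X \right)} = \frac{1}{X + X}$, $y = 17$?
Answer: $- \frac{85}{14} \approx -6.0714$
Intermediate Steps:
$w{\left(X \right)} = \frac{1}{2 X}$
$w{\left(-7 \right)} \left(68 + y\right) = \frac{1}{2 \left(-7\right)} \left(68 + 17\right) = \frac{1}{2} \left(- \frac{1}{7}\right) 85 = \left(- \frac{1}{14}\right) 85 = - \frac{85}{14}$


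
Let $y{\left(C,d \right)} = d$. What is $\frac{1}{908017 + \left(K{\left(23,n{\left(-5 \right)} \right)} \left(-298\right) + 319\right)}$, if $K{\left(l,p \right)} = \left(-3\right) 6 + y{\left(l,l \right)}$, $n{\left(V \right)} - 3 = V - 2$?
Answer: $\frac{1}{906846} \approx 1.1027 \cdot 10^{-6}$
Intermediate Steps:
$n{\left(V \right)} = 1 + V$ ($n{\left(V \right)} = 3 + \left(V - 2\right) = 3 + \left(-2 + V\right) = 1 + V$)
$K{\left(l,p \right)} = -18 + l$ ($K{\left(l,p \right)} = \left(-3\right) 6 + l = -18 + l$)
$\frac{1}{908017 + \left(K{\left(23,n{\left(-5 \right)} \right)} \left(-298\right) + 319\right)} = \frac{1}{908017 + \left(\left(-18 + 23\right) \left(-298\right) + 319\right)} = \frac{1}{908017 + \left(5 \left(-298\right) + 319\right)} = \frac{1}{908017 + \left(-1490 + 319\right)} = \frac{1}{908017 - 1171} = \frac{1}{906846}$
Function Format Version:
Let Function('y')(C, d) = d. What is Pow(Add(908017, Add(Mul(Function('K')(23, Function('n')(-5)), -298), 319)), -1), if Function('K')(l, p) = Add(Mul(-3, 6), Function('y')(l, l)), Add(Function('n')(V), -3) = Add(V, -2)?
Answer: Rational(1, 906846) ≈ 1.1027e-6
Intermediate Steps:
Function('n')(V) = Add(1, V) (Function('n')(V) = Add(3, Add(V, -2)) = Add(3, Add(-2, V)) = Add(1, V))
Function('K')(l, p) = Add(-18, l) (Function('K')(l, p) = Add(Mul(-3, 6), l) = Add(-18, l))
Pow(Add(908017, Add(Mul(Function('K')(23, Function('n')(-5)), -298), 319)), -1) = Pow(Add(908017, Add(Mul(Add(-18, 23), -298), 319)), -1) = Pow(Add(908017, Add(Mul(5, -298), 319)), -1) = Pow(Add(908017, Add(-1490, 319)), -1) = Pow(Add(908017, -1171), -1) = Pow(906846, -1) = Rational(1, 906846)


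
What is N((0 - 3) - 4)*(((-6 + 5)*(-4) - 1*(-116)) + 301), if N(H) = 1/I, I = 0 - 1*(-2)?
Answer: 421/2 ≈ 210.50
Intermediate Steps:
I = 2 (I = 0 + 2 = 2)
N(H) = ½ (N(H) = 1/2 = ½)
N((0 - 3) - 4)*(((-6 + 5)*(-4) - 1*(-116)) + 301) = (((-6 + 5)*(-4) - 1*(-116)) + 301)/2 = ((-1*(-4) + 116) + 301)/2 = ((4 + 116) + 301)/2 = (120 + 301)/2 = (½)*421 = 421/2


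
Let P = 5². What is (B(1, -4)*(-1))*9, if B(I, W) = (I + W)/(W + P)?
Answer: 9/7 ≈ 1.2857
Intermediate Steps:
P = 25
B(I, W) = (I + W)/(25 + W) (B(I, W) = (I + W)/(W + 25) = (I + W)/(25 + W))
(B(1, -4)*(-1))*9 = (((1 - 4)/(25 - 4))*(-1))*9 = ((-3/21)*(-1))*9 = (((1/21)*(-3))*(-1))*9 = -⅐*(-1)*9 = (⅐)*9 = 9/7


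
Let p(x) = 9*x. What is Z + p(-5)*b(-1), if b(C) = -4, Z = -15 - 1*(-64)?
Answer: 229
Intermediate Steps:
Z = 49 (Z = -15 + 64 = 49)
Z + p(-5)*b(-1) = 49 + (9*(-5))*(-4) = 49 - 45*(-4) = 49 + 180 = 229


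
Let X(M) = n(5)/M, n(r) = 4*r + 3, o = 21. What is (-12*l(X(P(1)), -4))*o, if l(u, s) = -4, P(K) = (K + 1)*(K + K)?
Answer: 1008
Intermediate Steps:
n(r) = 3 + 4*r
P(K) = 2*K*(1 + K) (P(K) = (1 + K)*(2*K) = 2*K*(1 + K))
X(M) = 23/M (X(M) = (3 + 4*5)/M = (3 + 20)/M = 23/M)
(-12*l(X(P(1)), -4))*o = -12*(-4)*21 = 48*21 = 1008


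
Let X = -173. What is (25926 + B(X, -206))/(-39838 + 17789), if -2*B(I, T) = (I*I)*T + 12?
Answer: -3108607/22049 ≈ -140.99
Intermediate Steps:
B(I, T) = -6 - T*I**2/2 (B(I, T) = -((I*I)*T + 12)/2 = -(I**2*T + 12)/2 = -(T*I**2 + 12)/2 = -(12 + T*I**2)/2 = -6 - T*I**2/2)
(25926 + B(X, -206))/(-39838 + 17789) = (25926 + (-6 - 1/2*(-206)*(-173)**2))/(-39838 + 17789) = (25926 + (-6 - 1/2*(-206)*29929))/(-22049) = (25926 + (-6 + 3082687))*(-1/22049) = (25926 + 3082681)*(-1/22049) = 3108607*(-1/22049) = -3108607/22049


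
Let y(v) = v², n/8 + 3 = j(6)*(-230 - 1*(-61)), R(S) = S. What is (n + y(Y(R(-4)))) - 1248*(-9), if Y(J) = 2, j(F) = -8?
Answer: 22028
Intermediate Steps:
n = 10792 (n = -24 + 8*(-8*(-230 - 1*(-61))) = -24 + 8*(-8*(-230 + 61)) = -24 + 8*(-8*(-169)) = -24 + 8*1352 = -24 + 10816 = 10792)
(n + y(Y(R(-4)))) - 1248*(-9) = (10792 + 2²) - 1248*(-9) = (10792 + 4) + 11232 = 10796 + 11232 = 22028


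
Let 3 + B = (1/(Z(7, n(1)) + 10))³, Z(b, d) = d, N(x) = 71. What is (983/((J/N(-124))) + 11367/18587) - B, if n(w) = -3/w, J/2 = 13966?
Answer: 1087566620857/178076024812 ≈ 6.1073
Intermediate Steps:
J = 27932 (J = 2*13966 = 27932)
B = -1028/343 (B = -3 + (1/(-3/1 + 10))³ = -3 + (1/(-3*1 + 10))³ = -3 + (1/(-3 + 10))³ = -3 + (1/7)³ = -3 + (⅐)³ = -3 + 1/343 = -1028/343 ≈ -2.9971)
(983/((J/N(-124))) + 11367/18587) - B = (983/((27932/71)) + 11367/18587) - 1*(-1028/343) = (983/((27932*(1/71))) + 11367*(1/18587)) + 1028/343 = (983/(27932/71) + 11367/18587) + 1028/343 = (983*(71/27932) + 11367/18587) + 1028/343 = (69793/27932 + 11367/18587) + 1028/343 = 1614745535/519172084 + 1028/343 = 1087566620857/178076024812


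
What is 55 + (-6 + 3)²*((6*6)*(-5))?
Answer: -1565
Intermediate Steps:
55 + (-6 + 3)²*((6*6)*(-5)) = 55 + (-3)²*(36*(-5)) = 55 + 9*(-180) = 55 - 1620 = -1565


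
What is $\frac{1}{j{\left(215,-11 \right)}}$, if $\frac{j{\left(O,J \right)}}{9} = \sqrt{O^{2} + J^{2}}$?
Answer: $\frac{\sqrt{46346}}{417114} \approx 0.00051612$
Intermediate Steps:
$j{\left(O,J \right)} = 9 \sqrt{J^{2} + O^{2}}$ ($j{\left(O,J \right)} = 9 \sqrt{O^{2} + J^{2}} = 9 \sqrt{J^{2} + O^{2}}$)
$\frac{1}{j{\left(215,-11 \right)}} = \frac{1}{9 \sqrt{\left(-11\right)^{2} + 215^{2}}} = \frac{1}{9 \sqrt{121 + 46225}} = \frac{1}{9 \sqrt{46346}} = \frac{\sqrt{46346}}{417114}$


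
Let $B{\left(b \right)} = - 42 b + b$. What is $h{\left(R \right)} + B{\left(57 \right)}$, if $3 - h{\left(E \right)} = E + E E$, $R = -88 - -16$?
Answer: $-7446$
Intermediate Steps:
$R = -72$ ($R = -88 + 16 = -72$)
$h{\left(E \right)} = 3 - E - E^{2}$ ($h{\left(E \right)} = 3 - \left(E + E E\right) = 3 - \left(E + E^{2}\right) = 3 - E - E^{2}$)
$B{\left(b \right)} = - 41 b$
$h{\left(R \right)} + B{\left(57 \right)} = \left(3 - -72 - \left(-72\right)^{2}\right) - 2337 = \left(3 + 72 - 5184\right) - 2337 = -5109 - 2337 = -7446$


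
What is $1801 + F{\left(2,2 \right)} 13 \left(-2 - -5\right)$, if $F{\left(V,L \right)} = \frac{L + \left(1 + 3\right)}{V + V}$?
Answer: $\frac{3719}{2} \approx 1859.5$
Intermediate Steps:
$F{\left(V,L \right)} = \frac{4 + L}{2 V}$ ($F{\left(V,L \right)} = \frac{L + 4}{2 V} = \left(4 + L\right) \frac{1}{2 V} = \frac{4 + L}{2 V}$)
$1801 + F{\left(2,2 \right)} 13 \left(-2 - -5\right) = 1801 + \frac{4 + 2}{2 \cdot 2} \cdot 13 \left(-2 - -5\right) = 1801 + \frac{1}{2} \cdot \frac{1}{2} \cdot 6 \cdot 13 \left(-2 + 5\right) = 1801 + \frac{3}{2} \cdot 13 \cdot 3 = 1801 + \frac{39}{2} \cdot 3 = 1801 + \frac{117}{2} = \frac{3719}{2}$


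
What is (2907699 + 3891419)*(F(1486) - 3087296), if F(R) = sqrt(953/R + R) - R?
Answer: -21000993294276 + 10198677*sqrt(364755046)/743 ≈ -2.1001e+13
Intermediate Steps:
F(R) = sqrt(R + 953/R) - R
(2907699 + 3891419)*(F(1486) - 3087296) = (2907699 + 3891419)*((sqrt(1486 + 953/1486) - 1*1486) - 3087296) = 6799118*((sqrt(1486 + 953*(1/1486)) - 1486) - 3087296) = 6799118*((sqrt(1486 + 953/1486) - 1486) - 3087296) = 6799118*((sqrt(2209149/1486) - 1486) - 3087296) = 6799118*((3*sqrt(364755046)/1486 - 1486) - 3087296) = 6799118*((-1486 + 3*sqrt(364755046)/1486) - 3087296) = 6799118*(-3088782 + 3*sqrt(364755046)/1486) = -21000993294276 + 10198677*sqrt(364755046)/743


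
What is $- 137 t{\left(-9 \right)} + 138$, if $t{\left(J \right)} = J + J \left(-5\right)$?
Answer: $-4794$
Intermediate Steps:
$t{\left(J \right)} = - 4 J$ ($t{\left(J \right)} = J - 5 J = - 4 J$)
$- 137 t{\left(-9 \right)} + 138 = - 137 \left(\left(-4\right) \left(-9\right)\right) + 138 = \left(-137\right) 36 + 138 = -4932 + 138 = -4794$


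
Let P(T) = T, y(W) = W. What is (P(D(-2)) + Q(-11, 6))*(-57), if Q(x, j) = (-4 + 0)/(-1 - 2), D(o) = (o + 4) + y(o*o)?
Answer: -418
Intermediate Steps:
D(o) = 4 + o + o² (D(o) = (o + 4) + o*o = (4 + o) + o² = 4 + o + o²)
Q(x, j) = 4/3 (Q(x, j) = -4/(-3) = -4*(-⅓) = 4/3)
(P(D(-2)) + Q(-11, 6))*(-57) = ((4 - 2 + (-2)²) + 4/3)*(-57) = ((4 - 2 + 4) + 4/3)*(-57) = (6 + 4/3)*(-57) = (22/3)*(-57) = -418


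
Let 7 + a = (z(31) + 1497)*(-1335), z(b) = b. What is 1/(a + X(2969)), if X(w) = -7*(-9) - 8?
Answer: -1/2039832 ≈ -4.9024e-7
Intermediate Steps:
a = -2039887 (a = -7 + (31 + 1497)*(-1335) = -7 + 1528*(-1335) = -7 - 2039880 = -2039887)
X(w) = 55 (X(w) = 63 - 8 = 55)
1/(a + X(2969)) = 1/(-2039887 + 55) = 1/(-2039832) = -1/2039832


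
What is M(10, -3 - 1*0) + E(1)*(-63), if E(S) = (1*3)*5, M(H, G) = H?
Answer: -935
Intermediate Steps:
E(S) = 15 (E(S) = 3*5 = 15)
M(10, -3 - 1*0) + E(1)*(-63) = 10 + 15*(-63) = 10 - 945 = -935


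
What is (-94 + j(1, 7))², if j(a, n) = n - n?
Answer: 8836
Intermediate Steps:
j(a, n) = 0
(-94 + j(1, 7))² = (-94 + 0)² = (-94)² = 8836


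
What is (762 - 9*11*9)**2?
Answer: 16641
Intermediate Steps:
(762 - 9*11*9)**2 = (762 - 99*9)**2 = (762 - 891)**2 = (-129)**2 = 16641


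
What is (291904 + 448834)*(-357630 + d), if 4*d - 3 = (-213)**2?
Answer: -256507939806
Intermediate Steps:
d = 11343 (d = 3/4 + (1/4)*(-213)**2 = 3/4 + (1/4)*45369 = 3/4 + 45369/4 = 11343)
(291904 + 448834)*(-357630 + d) = (291904 + 448834)*(-357630 + 11343) = 740738*(-346287) = -256507939806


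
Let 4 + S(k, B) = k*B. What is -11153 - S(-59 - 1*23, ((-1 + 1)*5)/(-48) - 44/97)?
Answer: -1085061/97 ≈ -11186.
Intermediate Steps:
S(k, B) = -4 + B*k (S(k, B) = -4 + k*B = -4 + B*k)
-11153 - S(-59 - 1*23, ((-1 + 1)*5)/(-48) - 44/97) = -11153 - (-4 + (((-1 + 1)*5)/(-48) - 44/97)*(-59 - 1*23)) = -11153 - (-4 + ((0*5)*(-1/48) - 44*1/97)*(-59 - 23)) = -11153 - (-4 + (0*(-1/48) - 44/97)*(-82)) = -11153 - (-4 + (0 - 44/97)*(-82)) = -11153 - (-4 - 44/97*(-82)) = -11153 - (-4 + 3608/97) = -11153 - 1*3220/97 = -11153 - 3220/97 = -1085061/97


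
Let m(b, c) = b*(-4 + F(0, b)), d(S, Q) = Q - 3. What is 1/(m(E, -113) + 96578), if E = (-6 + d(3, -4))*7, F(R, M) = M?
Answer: 1/105223 ≈ 9.5036e-6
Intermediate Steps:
d(S, Q) = -3 + Q
E = -91 (E = (-6 + (-3 - 4))*7 = (-6 - 7)*7 = -13*7 = -91)
m(b, c) = b*(-4 + b)
1/(m(E, -113) + 96578) = 1/(-91*(-4 - 91) + 96578) = 1/(-91*(-95) + 96578) = 1/(8645 + 96578) = 1/105223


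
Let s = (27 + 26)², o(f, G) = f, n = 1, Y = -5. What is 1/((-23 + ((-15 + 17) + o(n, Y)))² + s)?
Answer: 1/3209 ≈ 0.00031162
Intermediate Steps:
s = 2809 (s = 53² = 2809)
1/((-23 + ((-15 + 17) + o(n, Y)))² + s) = 1/((-23 + ((-15 + 17) + 1))² + 2809) = 1/((-23 + (2 + 1))² + 2809) = 1/((-23 + 3)² + 2809) = 1/((-20)² + 2809) = 1/(400 + 2809) = 1/3209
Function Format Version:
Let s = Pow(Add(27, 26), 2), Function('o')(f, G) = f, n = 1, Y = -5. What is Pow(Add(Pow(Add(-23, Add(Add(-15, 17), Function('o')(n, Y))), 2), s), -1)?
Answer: Rational(1, 3209) ≈ 0.00031162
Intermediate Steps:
s = 2809 (s = Pow(53, 2) = 2809)
Pow(Add(Pow(Add(-23, Add(Add(-15, 17), Function('o')(n, Y))), 2), s), -1) = Pow(Add(Pow(Add(-23, Add(Add(-15, 17), 1)), 2), 2809), -1) = Pow(Add(Pow(Add(-23, Add(2, 1)), 2), 2809), -1) = Pow(Add(Pow(Add(-23, 3), 2), 2809), -1) = Pow(Add(Pow(-20, 2), 2809), -1) = Pow(Add(400, 2809), -1) = Pow(3209, -1) = Rational(1, 3209)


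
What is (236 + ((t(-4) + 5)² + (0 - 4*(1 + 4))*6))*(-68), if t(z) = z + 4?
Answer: -9588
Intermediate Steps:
t(z) = 4 + z
(236 + ((t(-4) + 5)² + (0 - 4*(1 + 4))*6))*(-68) = (236 + (((4 - 4) + 5)² + (0 - 4*(1 + 4))*6))*(-68) = (236 + ((0 + 5)² + (0 - 4*5)*6))*(-68) = (236 + (5² + (0 - 2*10)*6))*(-68) = (236 + (25 + (0 - 20)*6))*(-68) = (236 + (25 - 20*6))*(-68) = (236 + (25 - 120))*(-68) = (236 - 95)*(-68) = 141*(-68) = -9588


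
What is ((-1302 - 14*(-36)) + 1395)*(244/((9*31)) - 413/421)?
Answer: -2488097/39153 ≈ -63.548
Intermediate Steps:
((-1302 - 14*(-36)) + 1395)*(244/((9*31)) - 413/421) = ((-1302 - 1*(-504)) + 1395)*(244/279 - 413*1/421) = ((-1302 + 504) + 1395)*(244*(1/279) - 413/421) = (-798 + 1395)*(244/279 - 413/421) = 597*(-12503/117459) = -2488097/39153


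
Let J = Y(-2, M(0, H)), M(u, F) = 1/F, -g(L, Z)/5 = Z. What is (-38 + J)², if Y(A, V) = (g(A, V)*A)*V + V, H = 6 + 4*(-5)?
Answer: 3470769/2401 ≈ 1445.6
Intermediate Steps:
g(L, Z) = -5*Z
H = -14 (H = 6 - 20 = -14)
Y(A, V) = V - 5*A*V² (Y(A, V) = ((-5*V)*A)*V + V = (-5*A*V)*V + V = -5*A*V² + V = V - 5*A*V²)
J = -1/49 (J = (1 - 5*(-2)/(-14))/(-14) = -(1 - 5*(-2)*(-1/14))/14 = -(1 - 5/7)/14 = -1/14*2/7 = -1/49 ≈ -0.020408)
(-38 + J)² = (-38 - 1/49)² = (-1863/49)² = 3470769/2401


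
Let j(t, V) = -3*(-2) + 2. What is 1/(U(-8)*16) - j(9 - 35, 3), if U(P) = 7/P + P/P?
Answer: -15/2 ≈ -7.5000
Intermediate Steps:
U(P) = 1 + 7/P (U(P) = 7/P + 1 = 1 + 7/P)
j(t, V) = 8 (j(t, V) = 6 + 2 = 8)
1/(U(-8)*16) - j(9 - 35, 3) = 1/(((7 - 8)/(-8))*16) - 1*8 = 1/(-⅛*(-1)*16) - 8 = 1/((⅛)*16) - 8 = 1/2 - 8 = ½ - 8 = -15/2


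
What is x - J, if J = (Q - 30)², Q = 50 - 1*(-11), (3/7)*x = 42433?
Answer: 294148/3 ≈ 98049.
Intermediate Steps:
x = 297031/3 (x = (7/3)*42433 = 297031/3 ≈ 99010.)
Q = 61 (Q = 50 + 11 = 61)
J = 961 (J = (61 - 30)² = 31² = 961)
x - J = 297031/3 - 1*961 = 297031/3 - 961 = 294148/3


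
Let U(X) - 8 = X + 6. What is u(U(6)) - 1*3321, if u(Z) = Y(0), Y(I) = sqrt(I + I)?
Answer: -3321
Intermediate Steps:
Y(I) = sqrt(2)*sqrt(I) (Y(I) = sqrt(2*I) = sqrt(2)*sqrt(I))
U(X) = 14 + X (U(X) = 8 + (X + 6) = 8 + (6 + X) = 14 + X)
u(Z) = 0 (u(Z) = sqrt(2)*sqrt(0) = sqrt(2)*0 = 0)
u(U(6)) - 1*3321 = 0 - 1*3321 = 0 - 3321 = -3321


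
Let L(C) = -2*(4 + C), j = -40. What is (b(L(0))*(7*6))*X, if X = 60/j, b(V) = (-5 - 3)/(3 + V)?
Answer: -504/5 ≈ -100.80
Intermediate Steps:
L(C) = -8 - 2*C
b(V) = -8/(3 + V)
X = -3/2 (X = 60/(-40) = 60*(-1/40) = -3/2 ≈ -1.5000)
(b(L(0))*(7*6))*X = ((-8/(3 + (-8 - 2*0)))*(7*6))*(-3/2) = (-8/(3 + (-8 + 0))*42)*(-3/2) = (-8/(3 - 8)*42)*(-3/2) = (-8/(-5)*42)*(-3/2) = (-8*(-1/5)*42)*(-3/2) = ((8/5)*42)*(-3/2) = (336/5)*(-3/2) = -504/5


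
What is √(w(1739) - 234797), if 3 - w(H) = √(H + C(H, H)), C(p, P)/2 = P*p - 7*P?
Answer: √(-234794 - 3*√669515) ≈ 487.08*I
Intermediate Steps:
C(p, P) = -14*P + 2*P*p (C(p, P) = 2*(P*p - 7*P) = 2*(-7*P + P*p) = -14*P + 2*P*p)
w(H) = 3 - √(H + 2*H*(-7 + H))
√(w(1739) - 234797) = √((3 - √(1739*(-13 + 2*1739))) - 234797) = √((3 - √(1739*(-13 + 3478))) - 234797) = √((3 - √(1739*3465)) - 234797) = √((3 - √6025635) - 234797) = √((3 - 3*√669515) - 234797) = √(-234794 - 3*√669515)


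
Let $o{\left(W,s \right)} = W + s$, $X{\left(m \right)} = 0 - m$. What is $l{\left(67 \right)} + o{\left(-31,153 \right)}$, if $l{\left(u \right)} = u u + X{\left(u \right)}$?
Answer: $4544$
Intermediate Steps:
$X{\left(m \right)} = - m$
$l{\left(u \right)} = u^{2} - u$ ($l{\left(u \right)} = u u - u = u^{2} - u$)
$l{\left(67 \right)} + o{\left(-31,153 \right)} = 67 \left(-1 + 67\right) + \left(-31 + 153\right) = 67 \cdot 66 + 122 = 4422 + 122 = 4544$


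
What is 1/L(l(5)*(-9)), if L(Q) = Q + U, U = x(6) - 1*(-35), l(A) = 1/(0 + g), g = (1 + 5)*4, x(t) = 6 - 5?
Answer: 8/285 ≈ 0.028070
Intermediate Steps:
x(t) = 1
g = 24 (g = 6*4 = 24)
l(A) = 1/24 (l(A) = 1/(0 + 24) = 1/24)
U = 36 (U = 1 - 1*(-35) = 1 + 35 = 36)
L(Q) = 36 + Q (L(Q) = Q + 36 = 36 + Q)
1/L(l(5)*(-9)) = 1/(36 + (1/24)*(-9)) = 1/(36 - 3/8) = 1/(285/8) = 8/285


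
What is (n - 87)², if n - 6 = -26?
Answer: 11449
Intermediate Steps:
n = -20 (n = 6 - 26 = -20)
(n - 87)² = (-20 - 87)² = (-107)² = 11449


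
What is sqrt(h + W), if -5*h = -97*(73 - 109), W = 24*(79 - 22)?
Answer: 6*sqrt(465)/5 ≈ 25.877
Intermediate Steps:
W = 1368 (W = 24*57 = 1368)
h = -3492/5 (h = -(-97)*(73 - 109)/5 = -(-97)*(-36)/5 = -1/5*3492 = -3492/5 ≈ -698.40)
sqrt(h + W) = sqrt(-3492/5 + 1368) = sqrt(3348/5) = 6*sqrt(465)/5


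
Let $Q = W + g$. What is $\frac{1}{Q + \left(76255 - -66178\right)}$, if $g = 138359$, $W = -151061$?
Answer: $\frac{1}{129731} \approx 7.7083 \cdot 10^{-6}$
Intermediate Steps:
$Q = -12702$ ($Q = -151061 + 138359 = -12702$)
$\frac{1}{Q + \left(76255 - -66178\right)} = \frac{1}{-12702 + \left(76255 - -66178\right)} = \frac{1}{-12702 + \left(76255 + 66178\right)} = \frac{1}{-12702 + 142433} = \frac{1}{129731}$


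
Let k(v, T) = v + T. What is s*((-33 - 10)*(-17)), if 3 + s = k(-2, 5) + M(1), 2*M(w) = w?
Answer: 731/2 ≈ 365.50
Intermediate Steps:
k(v, T) = T + v
M(w) = w/2
s = ½ (s = -3 + ((5 - 2) + (½)*1) = -3 + (3 + ½) = -3 + 7/2 = ½ ≈ 0.50000)
s*((-33 - 10)*(-17)) = ((-33 - 10)*(-17))/2 = (-43*(-17))/2 = (½)*731 = 731/2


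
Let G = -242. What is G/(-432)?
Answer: 121/216 ≈ 0.56019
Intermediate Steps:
G/(-432) = -242/(-432) = -242*(-1/432) = 121/216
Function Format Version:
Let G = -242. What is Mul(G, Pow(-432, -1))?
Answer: Rational(121, 216) ≈ 0.56019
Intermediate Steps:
Mul(G, Pow(-432, -1)) = Mul(-242, Pow(-432, -1)) = Mul(-242, Rational(-1, 432)) = Rational(121, 216)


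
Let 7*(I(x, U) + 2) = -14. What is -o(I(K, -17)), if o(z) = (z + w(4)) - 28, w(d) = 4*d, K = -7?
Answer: 16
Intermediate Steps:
I(x, U) = -4 (I(x, U) = -2 + (⅐)*(-14) = -2 - 2 = -4)
o(z) = -12 + z (o(z) = (z + 4*4) - 28 = (z + 16) - 28 = (16 + z) - 28 = -12 + z)
-o(I(K, -17)) = -(-12 - 4) = -1*(-16) = 16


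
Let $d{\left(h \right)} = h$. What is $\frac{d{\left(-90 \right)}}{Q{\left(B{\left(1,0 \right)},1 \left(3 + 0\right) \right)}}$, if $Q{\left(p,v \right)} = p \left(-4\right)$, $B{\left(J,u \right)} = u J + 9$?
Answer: $\frac{5}{2} \approx 2.5$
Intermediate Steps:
$B{\left(J,u \right)} = 9 + J u$ ($B{\left(J,u \right)} = J u + 9 = 9 + J u$)
$Q{\left(p,v \right)} = - 4 p$
$\frac{d{\left(-90 \right)}}{Q{\left(B{\left(1,0 \right)},1 \left(3 + 0\right) \right)}} = - \frac{90}{\left(-4\right) \left(9 + 1 \cdot 0\right)} = - \frac{90}{\left(-4\right) \left(9 + 0\right)} = - \frac{90}{\left(-4\right) 9} = - \frac{90}{-36} = \left(-90\right) \left(- \frac{1}{36}\right) = \frac{5}{2}$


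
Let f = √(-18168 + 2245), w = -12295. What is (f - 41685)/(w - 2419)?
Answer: 5955/2102 - I*√15923/14714 ≈ 2.833 - 0.0085759*I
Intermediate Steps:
f = I*√15923 (f = √(-15923) = I*√15923 ≈ 126.19*I)
(f - 41685)/(w - 2419) = (I*√15923 - 41685)/(-12295 - 2419) = (-41685 + I*√15923)/(-14714) = (-41685 + I*√15923)*(-1/14714) = 5955/2102 - I*√15923/14714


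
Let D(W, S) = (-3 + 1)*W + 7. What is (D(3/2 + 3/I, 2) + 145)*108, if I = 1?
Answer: 15444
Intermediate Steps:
D(W, S) = 7 - 2*W (D(W, S) = -2*W + 7 = 7 - 2*W)
(D(3/2 + 3/I, 2) + 145)*108 = ((7 - 2*(3/2 + 3/1)) + 145)*108 = ((7 - 2*(3*(½) + 3*1)) + 145)*108 = ((7 - 2*(3/2 + 3)) + 145)*108 = ((7 - 2*9/2) + 145)*108 = ((7 - 9) + 145)*108 = (-2 + 145)*108 = 143*108 = 15444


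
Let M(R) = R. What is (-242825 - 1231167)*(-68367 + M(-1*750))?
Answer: 101877905064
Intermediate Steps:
(-242825 - 1231167)*(-68367 + M(-1*750)) = (-242825 - 1231167)*(-68367 - 1*750) = -1473992*(-68367 - 750) = -1473992*(-69117) = 101877905064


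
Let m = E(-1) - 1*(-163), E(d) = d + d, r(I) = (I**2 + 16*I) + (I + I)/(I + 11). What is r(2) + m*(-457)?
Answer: -956029/13 ≈ -73541.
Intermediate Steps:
r(I) = I**2 + 16*I + 2*I/(11 + I) (r(I) = (I**2 + 16*I) + (2*I)/(11 + I) = (I**2 + 16*I) + 2*I/(11 + I) = I**2 + 16*I + 2*I/(11 + I))
E(d) = 2*d
m = 161 (m = 2*(-1) - 1*(-163) = -2 + 163 = 161)
r(2) + m*(-457) = 2*(178 + 2**2 + 27*2)/(11 + 2) + 161*(-457) = 2*(178 + 4 + 54)/13 - 73577 = 2*(1/13)*236 - 73577 = 472/13 - 73577 = -956029/13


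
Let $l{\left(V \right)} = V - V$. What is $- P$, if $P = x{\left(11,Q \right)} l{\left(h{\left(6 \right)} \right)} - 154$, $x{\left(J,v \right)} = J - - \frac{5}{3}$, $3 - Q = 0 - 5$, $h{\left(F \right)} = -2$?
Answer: $154$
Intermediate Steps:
$l{\left(V \right)} = 0$
$Q = 8$ ($Q = 3 - \left(0 - 5\right) = 3 - -5 = 3 + 5 = 8$)
$x{\left(J,v \right)} = \frac{5}{3} + J$ ($x{\left(J,v \right)} = J - \left(-5\right) \frac{1}{3} = J - - \frac{5}{3} = J + \frac{5}{3} = \frac{5}{3} + J$)
$P = -154$ ($P = \left(\frac{5}{3} + 11\right) 0 - 154 = \frac{38}{3} \cdot 0 - 154 = 0 - 154 = -154$)
$- P = \left(-1\right) \left(-154\right) = 154$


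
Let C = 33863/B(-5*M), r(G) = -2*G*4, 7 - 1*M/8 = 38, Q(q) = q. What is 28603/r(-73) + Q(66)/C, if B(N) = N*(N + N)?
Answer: 119499092189/19775992 ≈ 6042.6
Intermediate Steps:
M = -248 (M = 56 - 8*38 = 56 - 304 = -248)
r(G) = -8*G
B(N) = 2*N**2 (B(N) = N*(2*N) = 2*N**2)
C = 33863/3075200 (C = 33863/((2*(-5*(-248))**2)) = 33863/((2*1240**2)) = 33863/((2*1537600)) = 33863/3075200 ≈ 0.011012)
28603/r(-73) + Q(66)/C = 28603/((-8*(-73))) + 66/(33863/3075200) = 28603/584 + 66*(3075200/33863) = 28603*(1/584) + 202963200/33863 = 28603/584 + 202963200/33863 = 119499092189/19775992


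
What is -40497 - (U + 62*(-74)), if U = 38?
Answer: -35947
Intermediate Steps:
-40497 - (U + 62*(-74)) = -40497 - (38 + 62*(-74)) = -40497 - (38 - 4588) = -40497 - 1*(-4550) = -40497 + 4550 = -35947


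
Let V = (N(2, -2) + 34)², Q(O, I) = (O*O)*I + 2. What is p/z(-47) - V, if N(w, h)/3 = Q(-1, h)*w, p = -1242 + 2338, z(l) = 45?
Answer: -50924/45 ≈ -1131.6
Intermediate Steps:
Q(O, I) = 2 + I*O² (Q(O, I) = O²*I + 2 = I*O² + 2 = 2 + I*O²)
p = 1096
N(w, h) = 3*w*(2 + h) (N(w, h) = 3*((2 + h*(-1)²)*w) = 3*((2 + h*1)*w) = 3*((2 + h)*w) = 3*(w*(2 + h)) = 3*w*(2 + h))
V = 1156 (V = (3*2*(2 - 2) + 34)² = (3*2*0 + 34)² = (0 + 34)² = 34² = 1156)
p/z(-47) - V = 1096/45 - 1*1156 = 1096*(1/45) - 1156 = 1096/45 - 1156 = -50924/45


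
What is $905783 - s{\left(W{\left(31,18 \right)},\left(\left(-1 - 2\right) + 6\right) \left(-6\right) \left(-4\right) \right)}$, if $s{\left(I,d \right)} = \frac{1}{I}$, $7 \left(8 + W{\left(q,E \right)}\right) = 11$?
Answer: $\frac{40760242}{45} \approx 9.0578 \cdot 10^{5}$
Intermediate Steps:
$W{\left(q,E \right)} = - \frac{45}{7}$ ($W{\left(q,E \right)} = -8 + \frac{1}{7} \cdot 11 = -8 + \frac{11}{7} = - \frac{45}{7}$)
$905783 - s{\left(W{\left(31,18 \right)},\left(\left(-1 - 2\right) + 6\right) \left(-6\right) \left(-4\right) \right)} = 905783 - \frac{1}{- \frac{45}{7}} = 905783 - - \frac{7}{45} = 905783 + \frac{7}{45} = \frac{40760242}{45}$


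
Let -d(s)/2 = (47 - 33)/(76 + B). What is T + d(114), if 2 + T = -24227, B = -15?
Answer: -1477997/61 ≈ -24229.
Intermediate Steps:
d(s) = -28/61 (d(s) = -2*(47 - 33)/(76 - 15) = -28/61)
T = -24229 (T = -2 - 24227 = -24229)
T + d(114) = -24229 - 28/61 = -1477997/61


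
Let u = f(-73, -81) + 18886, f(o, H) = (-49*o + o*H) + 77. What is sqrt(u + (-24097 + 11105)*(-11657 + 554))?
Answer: sqrt(144278629) ≈ 12012.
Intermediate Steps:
f(o, H) = 77 - 49*o + H*o (f(o, H) = (-49*o + H*o) + 77 = 77 - 49*o + H*o)
u = 28453 (u = (77 - 49*(-73) - 81*(-73)) + 18886 = (77 + 3577 + 5913) + 18886 = 9567 + 18886 = 28453)
sqrt(u + (-24097 + 11105)*(-11657 + 554)) = sqrt(28453 + (-24097 + 11105)*(-11657 + 554)) = sqrt(28453 - 12992*(-11103)) = sqrt(28453 + 144250176) = sqrt(144278629)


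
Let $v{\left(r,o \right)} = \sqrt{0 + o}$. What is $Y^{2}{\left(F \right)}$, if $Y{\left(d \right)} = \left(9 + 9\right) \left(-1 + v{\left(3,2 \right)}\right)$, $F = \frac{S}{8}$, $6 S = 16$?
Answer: $972 - 648 \sqrt{2} \approx 55.59$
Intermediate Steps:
$S = \frac{8}{3}$ ($S = \frac{1}{6} \cdot 16 = \frac{8}{3} \approx 2.6667$)
$F = \frac{1}{3}$ ($F = \frac{8}{3 \cdot 8} = \frac{8}{3} \cdot \frac{1}{8} = \frac{1}{3} \approx 0.33333$)
$v{\left(r,o \right)} = \sqrt{o}$
$Y{\left(d \right)} = -18 + 18 \sqrt{2}$ ($Y{\left(d \right)} = \left(9 + 9\right) \left(-1 + \sqrt{2}\right) = 18 \left(-1 + \sqrt{2}\right) = -18 + 18 \sqrt{2}$)
$Y^{2}{\left(F \right)} = \left(-18 + 18 \sqrt{2}\right)^{2}$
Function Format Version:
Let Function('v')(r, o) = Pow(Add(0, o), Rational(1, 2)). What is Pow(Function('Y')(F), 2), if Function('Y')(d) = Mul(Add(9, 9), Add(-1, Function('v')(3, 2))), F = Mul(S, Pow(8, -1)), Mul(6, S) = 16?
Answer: Add(972, Mul(-648, Pow(2, Rational(1, 2)))) ≈ 55.590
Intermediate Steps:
S = Rational(8, 3) (S = Mul(Rational(1, 6), 16) = Rational(8, 3) ≈ 2.6667)
F = Rational(1, 3) (F = Mul(Rational(8, 3), Pow(8, -1)) = Mul(Rational(8, 3), Rational(1, 8)) = Rational(1, 3) ≈ 0.33333)
Function('v')(r, o) = Pow(o, Rational(1, 2))
Function('Y')(d) = Add(-18, Mul(18, Pow(2, Rational(1, 2)))) (Function('Y')(d) = Mul(Add(9, 9), Add(-1, Pow(2, Rational(1, 2)))) = Mul(18, Add(-1, Pow(2, Rational(1, 2)))) = Add(-18, Mul(18, Pow(2, Rational(1, 2)))))
Pow(Function('Y')(F), 2) = Pow(Add(-18, Mul(18, Pow(2, Rational(1, 2)))), 2)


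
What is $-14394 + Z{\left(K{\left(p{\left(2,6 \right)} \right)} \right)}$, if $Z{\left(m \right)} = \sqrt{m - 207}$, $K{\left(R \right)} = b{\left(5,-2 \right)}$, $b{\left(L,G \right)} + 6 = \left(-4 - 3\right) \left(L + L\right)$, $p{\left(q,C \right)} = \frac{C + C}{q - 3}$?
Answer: $-14394 + i \sqrt{283} \approx -14394.0 + 16.823 i$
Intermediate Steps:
$p{\left(q,C \right)} = \frac{2 C}{-3 + q}$
$b{\left(L,G \right)} = -6 - 14 L$ ($b{\left(L,G \right)} = -6 + \left(-4 - 3\right) \left(L + L\right) = -6 - 7 \cdot 2 L = -6 - 14 L$)
$K{\left(R \right)} = -76$ ($K{\left(R \right)} = -6 - 70 = -76$)
$Z{\left(m \right)} = \sqrt{-207 + m}$
$-14394 + Z{\left(K{\left(p{\left(2,6 \right)} \right)} \right)} = -14394 + \sqrt{-207 - 76} = -14394 + \sqrt{-283} = -14394 + i \sqrt{283}$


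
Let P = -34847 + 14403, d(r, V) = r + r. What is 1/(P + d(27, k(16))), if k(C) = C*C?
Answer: -1/20390 ≈ -4.9044e-5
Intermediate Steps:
k(C) = C²
d(r, V) = 2*r
P = -20444
1/(P + d(27, k(16))) = 1/(-20444 + 2*27) = 1/(-20444 + 54) = 1/(-20390) = -1/20390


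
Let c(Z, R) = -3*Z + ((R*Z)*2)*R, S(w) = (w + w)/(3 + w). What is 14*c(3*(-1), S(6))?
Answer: -70/3 ≈ -23.333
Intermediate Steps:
S(w) = 2*w/(3 + w) (S(w) = (2*w)/(3 + w) = 2*w/(3 + w))
c(Z, R) = -3*Z + 2*Z*R**2 (c(Z, R) = -3*Z + (2*R*Z)*R = -3*Z + 2*Z*R**2)
14*c(3*(-1), S(6)) = 14*((3*(-1))*(-3 + 2*(2*6/(3 + 6))**2)) = 14*(-3*(-3 + 2*(2*6/9)**2)) = 14*(-3*(-3 + 2*(2*6*(1/9))**2)) = 14*(-3*(-3 + 2*(4/3)**2)) = 14*(-3*(-3 + 2*(16/9))) = 14*(-3*(-3 + 32/9)) = 14*(-3*5/9) = 14*(-5/3) = -70/3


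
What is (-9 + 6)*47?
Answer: -141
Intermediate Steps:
(-9 + 6)*47 = -3*47 = -141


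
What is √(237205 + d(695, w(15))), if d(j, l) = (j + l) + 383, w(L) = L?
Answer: √238298 ≈ 488.16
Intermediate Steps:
d(j, l) = 383 + j + l
√(237205 + d(695, w(15))) = √(237205 + (383 + 695 + 15)) = √(237205 + 1093) = √238298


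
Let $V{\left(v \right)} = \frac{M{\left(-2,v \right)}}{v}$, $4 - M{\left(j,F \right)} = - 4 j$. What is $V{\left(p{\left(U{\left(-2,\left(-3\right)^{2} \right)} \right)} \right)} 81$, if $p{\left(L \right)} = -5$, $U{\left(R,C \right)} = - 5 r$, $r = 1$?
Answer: $\frac{324}{5} \approx 64.8$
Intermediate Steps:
$M{\left(j,F \right)} = 4 + 4 j$ ($M{\left(j,F \right)} = 4 - - 4 j = 4 + 4 j$)
$U{\left(R,C \right)} = -5$ ($U{\left(R,C \right)} = \left(-5\right) 1 = -5$)
$V{\left(v \right)} = - \frac{4}{v}$ ($V{\left(v \right)} = \frac{4 + 4 \left(-2\right)}{v} = \frac{4 - 8}{v} = - \frac{4}{v}$)
$V{\left(p{\left(U{\left(-2,\left(-3\right)^{2} \right)} \right)} \right)} 81 = - \frac{4}{-5} \cdot 81 = \left(-4\right) \left(- \frac{1}{5}\right) 81 = \frac{4}{5} \cdot 81 = \frac{324}{5}$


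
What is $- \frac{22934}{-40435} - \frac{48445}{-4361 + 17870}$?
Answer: $- \frac{1649058169}{546236415} \approx -3.0189$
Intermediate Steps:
$- \frac{22934}{-40435} - \frac{48445}{-4361 + 17870} = \left(-22934\right) \left(- \frac{1}{40435}\right) - \frac{48445}{13509} = \frac{22934}{40435} - \frac{48445}{13509} = - \frac{1649058169}{546236415}$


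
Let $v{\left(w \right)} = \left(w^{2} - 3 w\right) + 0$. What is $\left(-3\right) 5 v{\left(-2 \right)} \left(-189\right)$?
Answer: $28350$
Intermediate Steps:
$v{\left(w \right)} = w^{2} - 3 w$
$\left(-3\right) 5 v{\left(-2 \right)} \left(-189\right) = \left(-3\right) 5 \left(- 2 \left(-3 - 2\right)\right) \left(-189\right) = - 15 \left(\left(-2\right) \left(-5\right)\right) \left(-189\right) = \left(-15\right) 10 \left(-189\right) = \left(-150\right) \left(-189\right) = 28350$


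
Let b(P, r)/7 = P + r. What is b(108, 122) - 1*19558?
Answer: -17948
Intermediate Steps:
b(P, r) = 7*P + 7*r (b(P, r) = 7*(P + r) = 7*P + 7*r)
b(108, 122) - 1*19558 = (7*108 + 7*122) - 1*19558 = (756 + 854) - 19558 = 1610 - 19558 = -17948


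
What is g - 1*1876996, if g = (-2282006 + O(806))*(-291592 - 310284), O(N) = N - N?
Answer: 1373482766260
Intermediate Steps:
O(N) = 0
g = 1373484643256 (g = (-2282006 + 0)*(-291592 - 310284) = -2282006*(-601876) = 1373484643256)
g - 1*1876996 = 1373484643256 - 1*1876996 = 1373484643256 - 1876996 = 1373482766260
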